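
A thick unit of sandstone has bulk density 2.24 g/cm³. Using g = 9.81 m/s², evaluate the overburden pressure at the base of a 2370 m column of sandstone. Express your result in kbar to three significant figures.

sandstone: 2240 kg/m³ × 9.81 m/s² × 2370 m = 5.208×10^7 Pa = 0.5208 kbar

0.521 kbar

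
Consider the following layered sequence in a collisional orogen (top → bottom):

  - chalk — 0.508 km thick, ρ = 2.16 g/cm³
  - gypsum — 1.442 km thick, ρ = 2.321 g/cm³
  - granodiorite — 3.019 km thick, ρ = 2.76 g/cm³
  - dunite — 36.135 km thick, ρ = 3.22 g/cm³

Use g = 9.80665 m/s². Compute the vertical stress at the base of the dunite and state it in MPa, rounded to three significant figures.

chalk: 2160 kg/m³ × 9.80665 m/s² × 508 m = 1.076×10^7 Pa = 10.76 MPa
gypsum: 2321 kg/m³ × 9.80665 m/s² × 1442 m = 3.282×10^7 Pa = 32.82 MPa
granodiorite: 2760 kg/m³ × 9.80665 m/s² × 3019 m = 8.171×10^7 Pa = 81.71 MPa
dunite: 3220 kg/m³ × 9.80665 m/s² × 36135 m = 1.141×10^9 Pa = 1141 MPa
Total = 10.76 + 32.82 + 81.71 + 1141 = 1266.3 MPa

1270 MPa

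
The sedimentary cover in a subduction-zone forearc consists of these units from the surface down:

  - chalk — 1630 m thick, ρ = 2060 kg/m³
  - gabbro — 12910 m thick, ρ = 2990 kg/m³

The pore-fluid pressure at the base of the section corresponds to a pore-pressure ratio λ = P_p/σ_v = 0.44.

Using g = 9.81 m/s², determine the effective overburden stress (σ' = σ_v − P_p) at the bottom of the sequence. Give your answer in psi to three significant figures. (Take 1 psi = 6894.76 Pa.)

33400 psi

Overburden (lithostatic) stress σ_v:
chalk: 2060 kg/m³ × 9.81 m/s² × 1630 m = 3.294×10^7 Pa = 32.94 MPa
gabbro: 2990 kg/m³ × 9.81 m/s² × 12910 m = 3.787×10^8 Pa = 378.7 MPa
Total = 32.94 + 378.7 = 411.61 MPa
Pore pressure P_p = λ·σ_v = 0.44 × 411.6 MPa = 181.1 MPa
Effective stress σ' = σ_v − P_p = 411.6 − 181.1 = 230.50 MPa = 33432 psi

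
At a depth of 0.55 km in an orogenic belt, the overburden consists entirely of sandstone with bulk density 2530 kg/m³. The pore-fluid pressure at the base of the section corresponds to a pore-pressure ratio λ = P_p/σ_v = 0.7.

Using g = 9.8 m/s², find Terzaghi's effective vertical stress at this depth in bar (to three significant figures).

Overburden (lithostatic) stress σ_v:
sandstone: 2530 kg/m³ × 9.8 m/s² × 550 m = 1.364×10^7 Pa = 13.64 MPa
Pore pressure P_p = λ·σ_v = 0.7 × 13.64 MPa = 9.546 MPa
Effective stress σ' = σ_v − P_p = 13.64 − 9.546 = 4.0910 MPa = 40.910 bar

40.9 bar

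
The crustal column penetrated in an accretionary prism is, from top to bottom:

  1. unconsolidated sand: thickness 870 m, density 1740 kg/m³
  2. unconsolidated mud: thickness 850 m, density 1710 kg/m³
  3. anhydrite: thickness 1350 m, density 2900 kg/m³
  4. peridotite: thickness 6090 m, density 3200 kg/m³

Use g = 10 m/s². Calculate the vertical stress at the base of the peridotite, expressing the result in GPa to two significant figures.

0.26 GPa

unconsolidated sand: 1740 kg/m³ × 10 m/s² × 870 m = 1.514×10^7 Pa = 0.01514 GPa
unconsolidated mud: 1710 kg/m³ × 10 m/s² × 850 m = 1.454×10^7 Pa = 0.01453 GPa
anhydrite: 2900 kg/m³ × 10 m/s² × 1350 m = 3.915×10^7 Pa = 0.03915 GPa
peridotite: 3200 kg/m³ × 10 m/s² × 6090 m = 1.949×10^8 Pa = 0.1949 GPa
Total = 0.01514 + 0.01453 + 0.03915 + 0.1949 = 0.26370 GPa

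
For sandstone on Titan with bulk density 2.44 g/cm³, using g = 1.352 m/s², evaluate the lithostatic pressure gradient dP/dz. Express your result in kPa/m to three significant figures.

3.30 kPa/m

dP/dz = ρg = 2440 kg/m³ × 1.352 m/s² = 3298.9 Pa/m
= 3298.9 Pa/m × (1 kPa/m / 1000.0 Pa/m) = 3.2989 kPa/m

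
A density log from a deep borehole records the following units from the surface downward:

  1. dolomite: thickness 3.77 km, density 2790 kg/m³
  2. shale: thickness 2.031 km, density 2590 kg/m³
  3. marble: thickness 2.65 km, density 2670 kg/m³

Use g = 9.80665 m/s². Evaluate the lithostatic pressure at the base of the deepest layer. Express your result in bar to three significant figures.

dolomite: 2790 kg/m³ × 9.80665 m/s² × 3770 m = 1.031×10^8 Pa = 1031 bar
shale: 2590 kg/m³ × 9.80665 m/s² × 2031 m = 5.159×10^7 Pa = 515.9 bar
marble: 2670 kg/m³ × 9.80665 m/s² × 2650 m = 6.939×10^7 Pa = 693.9 bar
Total = 1031 + 515.9 + 693.9 = 2241.2 bar

2240 bar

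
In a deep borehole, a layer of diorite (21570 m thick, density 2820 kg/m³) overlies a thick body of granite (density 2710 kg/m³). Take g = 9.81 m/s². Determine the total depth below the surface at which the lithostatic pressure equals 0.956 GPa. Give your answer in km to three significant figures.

Pressure at base of upper layers: 2820×9.81×21570 = 5.967×10^8 Pa = 0.5967 GPa
Remaining pressure to be supplied by granite: 9.560×10^8 − 5.967×10^8 = 3.593×10^8 Pa
Additional depth in granite = 3.593×10^8 Pa / (2710 kg/m³ × 9.81 m/s²) = 13514 m
Total depth = 21570 m + 13514 m = 35084 m
= 35.084 km

35.1 km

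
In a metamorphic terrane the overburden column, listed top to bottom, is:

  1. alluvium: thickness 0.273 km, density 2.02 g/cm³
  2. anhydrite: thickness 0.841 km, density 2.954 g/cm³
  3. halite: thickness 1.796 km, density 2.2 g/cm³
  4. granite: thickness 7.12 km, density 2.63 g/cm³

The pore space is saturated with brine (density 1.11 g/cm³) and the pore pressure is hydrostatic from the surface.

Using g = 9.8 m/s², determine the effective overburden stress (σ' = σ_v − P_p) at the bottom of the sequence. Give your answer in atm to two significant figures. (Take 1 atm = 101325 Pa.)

Overburden (lithostatic) stress σ_v:
alluvium: 2020 kg/m³ × 9.8 m/s² × 273 m = 5.404×10^6 Pa = 5.404 MPa
anhydrite: 2954 kg/m³ × 9.8 m/s² × 841 m = 2.435×10^7 Pa = 24.35 MPa
halite: 2200 kg/m³ × 9.8 m/s² × 1796 m = 3.872×10^7 Pa = 38.72 MPa
granite: 2630 kg/m³ × 9.8 m/s² × 7120 m = 1.835×10^8 Pa = 183.5 MPa
Total = 5.404 + 24.35 + 38.72 + 183.5 = 251.98 MPa
Pore pressure P_p = 1110 kg/m³ × 9.8 m/s² × 10030 m = 1.091×10^8 Pa = 109.1 MPa
Effective stress σ' = σ_v − P_p = 252.0 − 109.1 = 142.88 MPa = 1410.1 atm

1400 atm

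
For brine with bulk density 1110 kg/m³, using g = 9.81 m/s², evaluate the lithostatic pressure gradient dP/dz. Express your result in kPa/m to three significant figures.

dP/dz = ρg = 1110 kg/m³ × 9.81 m/s² = 10889 Pa/m
= 10889 Pa/m × (1 kPa/m / 1000.0 Pa/m) = 10.889 kPa/m

10.9 kPa/m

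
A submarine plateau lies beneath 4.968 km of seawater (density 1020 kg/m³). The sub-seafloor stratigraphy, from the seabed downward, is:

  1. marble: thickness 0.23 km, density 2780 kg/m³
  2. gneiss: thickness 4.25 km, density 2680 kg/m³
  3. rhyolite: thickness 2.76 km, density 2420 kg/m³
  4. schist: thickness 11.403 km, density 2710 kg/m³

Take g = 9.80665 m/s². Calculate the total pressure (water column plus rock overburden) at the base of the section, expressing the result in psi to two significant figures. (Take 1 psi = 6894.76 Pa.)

seawater: 1020 kg/m³ × 9.80665 m/s² × 4968 m = 4.969×10^7 Pa = 7207 psi
marble: 2780 kg/m³ × 9.80665 m/s² × 230 m = 6.270×10^6 Pa = 909.4 psi
gneiss: 2680 kg/m³ × 9.80665 m/s² × 4250 m = 1.117×10^8 Pa = 16200 psi
rhyolite: 2420 kg/m³ × 9.80665 m/s² × 2760 m = 6.550×10^7 Pa = 9500 psi
schist: 2710 kg/m³ × 9.80665 m/s² × 11403 m = 3.030×10^8 Pa = 43953 psi
Total = 7207 + 909.4 + 16200 + 9500 + 43953 = 77771 psi

78000 psi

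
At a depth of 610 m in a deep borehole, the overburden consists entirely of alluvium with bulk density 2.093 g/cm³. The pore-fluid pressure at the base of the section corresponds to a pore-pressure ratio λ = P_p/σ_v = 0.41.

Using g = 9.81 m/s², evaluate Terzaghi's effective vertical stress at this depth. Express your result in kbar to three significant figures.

Overburden (lithostatic) stress σ_v:
alluvium: 2093 kg/m³ × 9.81 m/s² × 610 m = 1.252×10^7 Pa = 12.52 MPa
Pore pressure P_p = λ·σ_v = 0.41 × 12.52 MPa = 5.135 MPa
Effective stress σ' = σ_v − P_p = 12.52 − 5.135 = 7.3896 MPa = 0.073896 kbar

0.0739 kbar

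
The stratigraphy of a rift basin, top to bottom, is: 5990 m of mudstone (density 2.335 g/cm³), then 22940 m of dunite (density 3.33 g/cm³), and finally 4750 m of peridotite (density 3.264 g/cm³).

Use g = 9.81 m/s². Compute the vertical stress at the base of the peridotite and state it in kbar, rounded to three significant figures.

10.4 kbar

mudstone: 2335 kg/m³ × 9.81 m/s² × 5990 m = 1.372×10^8 Pa = 1.372 kbar
dunite: 3330 kg/m³ × 9.81 m/s² × 22940 m = 7.494×10^8 Pa = 7.494 kbar
peridotite: 3264 kg/m³ × 9.81 m/s² × 4750 m = 1.521×10^8 Pa = 1.521 kbar
Total = 1.372 + 7.494 + 1.521 = 10.387 kbar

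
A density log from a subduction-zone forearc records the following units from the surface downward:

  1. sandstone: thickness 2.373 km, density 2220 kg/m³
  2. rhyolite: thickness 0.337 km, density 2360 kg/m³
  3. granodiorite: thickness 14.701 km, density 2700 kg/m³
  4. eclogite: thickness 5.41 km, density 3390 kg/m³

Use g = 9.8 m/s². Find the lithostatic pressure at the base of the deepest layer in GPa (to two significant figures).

sandstone: 2220 kg/m³ × 9.8 m/s² × 2373 m = 5.163×10^7 Pa = 0.05163 GPa
rhyolite: 2360 kg/m³ × 9.8 m/s² × 337 m = 7.794×10^6 Pa = 7.794×10^-3 GPa
granodiorite: 2700 kg/m³ × 9.8 m/s² × 14701 m = 3.890×10^8 Pa = 0.3890 GPa
eclogite: 3390 kg/m³ × 9.8 m/s² × 5410 m = 1.797×10^8 Pa = 0.1797 GPa
Total = 0.05163 + 7.794×10^-3 + 0.3890 + 0.1797 = 0.62814 GPa

0.63 GPa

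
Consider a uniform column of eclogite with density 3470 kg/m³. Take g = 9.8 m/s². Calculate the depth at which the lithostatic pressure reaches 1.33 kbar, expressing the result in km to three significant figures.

h = P/(ρg) = 1.33 kbar / (3470 kg/m³ × 9.8 m/s²) = 1.330×10^8 Pa / 34006 Pa/m = 3911.1 m
= 3.9111 km

3.91 km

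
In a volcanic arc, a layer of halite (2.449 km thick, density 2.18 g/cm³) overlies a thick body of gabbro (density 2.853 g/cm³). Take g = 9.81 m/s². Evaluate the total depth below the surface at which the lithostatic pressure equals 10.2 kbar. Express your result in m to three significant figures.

Pressure at base of upper layers: 2180×9.81×2449 = 5.237×10^7 Pa = 0.5237 kbar
Remaining pressure to be supplied by gabbro: 1.020×10^9 − 5.237×10^7 = 9.676×10^8 Pa
Additional depth in gabbro = 9.676×10^8 Pa / (2853 kg/m³ × 9.81 m/s²) = 34573 m
Total depth = 2449 m + 34573 m = 37022 m

37000 m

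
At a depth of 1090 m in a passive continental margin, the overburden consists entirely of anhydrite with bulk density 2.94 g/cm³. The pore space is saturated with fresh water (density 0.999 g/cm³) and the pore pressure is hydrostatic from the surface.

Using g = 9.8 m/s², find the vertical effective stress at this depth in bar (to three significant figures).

Overburden (lithostatic) stress σ_v:
anhydrite: 2940 kg/m³ × 9.8 m/s² × 1090 m = 3.141×10^7 Pa = 31.41 MPa
Pore pressure P_p = 999 kg/m³ × 9.8 m/s² × 1090 m = 1.067×10^7 Pa = 10.67 MPa
Effective stress σ' = σ_v − P_p = 31.41 − 10.67 = 20.734 MPa = 207.34 bar

207 bar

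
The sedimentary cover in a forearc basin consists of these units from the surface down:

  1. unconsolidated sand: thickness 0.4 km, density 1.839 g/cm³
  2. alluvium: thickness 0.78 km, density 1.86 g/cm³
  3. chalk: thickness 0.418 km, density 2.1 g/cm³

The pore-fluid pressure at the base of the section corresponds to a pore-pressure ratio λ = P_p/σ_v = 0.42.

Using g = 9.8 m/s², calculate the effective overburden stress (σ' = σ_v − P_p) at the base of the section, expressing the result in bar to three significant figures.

174 bar

Overburden (lithostatic) stress σ_v:
unconsolidated sand: 1839 kg/m³ × 9.8 m/s² × 400 m = 7.209×10^6 Pa = 7.209 MPa
alluvium: 1860 kg/m³ × 9.8 m/s² × 780 m = 1.422×10^7 Pa = 14.22 MPa
chalk: 2100 kg/m³ × 9.8 m/s² × 418 m = 8.602×10^6 Pa = 8.602 MPa
Total = 7.209 + 14.22 + 8.602 = 30.029 MPa
Pore pressure P_p = λ·σ_v = 0.42 × 30.03 MPa = 12.61 MPa
Effective stress σ' = σ_v − P_p = 30.03 − 12.61 = 17.417 MPa = 174.17 bar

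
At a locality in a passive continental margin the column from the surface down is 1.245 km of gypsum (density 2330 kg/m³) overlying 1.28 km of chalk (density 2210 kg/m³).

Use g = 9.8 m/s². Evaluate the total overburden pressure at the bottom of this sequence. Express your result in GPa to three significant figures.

gypsum: 2330 kg/m³ × 9.8 m/s² × 1245 m = 2.843×10^7 Pa = 0.02843 GPa
chalk: 2210 kg/m³ × 9.8 m/s² × 1280 m = 2.772×10^7 Pa = 0.02772 GPa
Total = 0.02843 + 0.02772 = 0.056151 GPa

0.0562 GPa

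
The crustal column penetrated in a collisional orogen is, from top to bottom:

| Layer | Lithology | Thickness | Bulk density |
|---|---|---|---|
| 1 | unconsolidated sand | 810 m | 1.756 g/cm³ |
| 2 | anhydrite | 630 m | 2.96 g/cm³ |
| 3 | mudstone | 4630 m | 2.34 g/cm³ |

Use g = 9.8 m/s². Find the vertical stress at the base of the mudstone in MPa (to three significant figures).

unconsolidated sand: 1756 kg/m³ × 9.8 m/s² × 810 m = 1.394×10^7 Pa = 13.94 MPa
anhydrite: 2960 kg/m³ × 9.8 m/s² × 630 m = 1.828×10^7 Pa = 18.28 MPa
mudstone: 2340 kg/m³ × 9.8 m/s² × 4630 m = 1.062×10^8 Pa = 106.2 MPa
Total = 13.94 + 18.28 + 106.2 = 138.39 MPa

138 MPa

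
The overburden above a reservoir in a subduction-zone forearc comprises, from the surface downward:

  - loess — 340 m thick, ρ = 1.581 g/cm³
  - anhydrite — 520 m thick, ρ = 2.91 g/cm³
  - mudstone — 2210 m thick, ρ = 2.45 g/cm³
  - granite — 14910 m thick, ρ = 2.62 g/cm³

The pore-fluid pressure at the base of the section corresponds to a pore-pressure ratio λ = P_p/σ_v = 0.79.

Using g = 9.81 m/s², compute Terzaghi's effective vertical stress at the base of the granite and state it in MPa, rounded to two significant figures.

96 MPa

Overburden (lithostatic) stress σ_v:
loess: 1581 kg/m³ × 9.81 m/s² × 340 m = 5.273×10^6 Pa = 5.273 MPa
anhydrite: 2910 kg/m³ × 9.81 m/s² × 520 m = 1.484×10^7 Pa = 14.84 MPa
mudstone: 2450 kg/m³ × 9.81 m/s² × 2210 m = 5.312×10^7 Pa = 53.12 MPa
granite: 2620 kg/m³ × 9.81 m/s² × 14910 m = 3.832×10^8 Pa = 383.2 MPa
Total = 5.273 + 14.84 + 53.12 + 383.2 = 456.45 MPa
Pore pressure P_p = λ·σ_v = 0.79 × 456.5 MPa = 360.6 MPa
Effective stress σ' = σ_v − P_p = 456.5 − 360.6 = 95.855 MPa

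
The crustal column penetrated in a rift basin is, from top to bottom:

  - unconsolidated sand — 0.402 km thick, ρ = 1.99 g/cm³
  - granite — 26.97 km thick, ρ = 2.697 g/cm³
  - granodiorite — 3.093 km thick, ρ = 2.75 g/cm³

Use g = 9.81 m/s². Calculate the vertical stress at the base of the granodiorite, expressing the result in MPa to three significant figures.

unconsolidated sand: 1990 kg/m³ × 9.81 m/s² × 402 m = 7.848×10^6 Pa = 7.848 MPa
granite: 2697 kg/m³ × 9.81 m/s² × 26970 m = 7.136×10^8 Pa = 713.6 MPa
granodiorite: 2750 kg/m³ × 9.81 m/s² × 3093 m = 8.344×10^7 Pa = 83.44 MPa
Total = 7.848 + 713.6 + 83.44 = 804.85 MPa

805 MPa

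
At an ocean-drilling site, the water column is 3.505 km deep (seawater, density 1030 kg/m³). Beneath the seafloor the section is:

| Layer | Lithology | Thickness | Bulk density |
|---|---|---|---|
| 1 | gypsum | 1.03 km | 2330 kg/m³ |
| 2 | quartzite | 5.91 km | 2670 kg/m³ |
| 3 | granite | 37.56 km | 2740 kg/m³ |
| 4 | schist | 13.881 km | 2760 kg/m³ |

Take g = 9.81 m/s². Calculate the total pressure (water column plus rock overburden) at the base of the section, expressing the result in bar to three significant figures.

seawater: 1030 kg/m³ × 9.81 m/s² × 3505 m = 3.542×10^7 Pa = 354.2 bar
gypsum: 2330 kg/m³ × 9.81 m/s² × 1030 m = 2.354×10^7 Pa = 235.4 bar
quartzite: 2670 kg/m³ × 9.81 m/s² × 5910 m = 1.548×10^8 Pa = 1548 bar
granite: 2740 kg/m³ × 9.81 m/s² × 37560 m = 1.010×10^9 Pa = 10096 bar
schist: 2760 kg/m³ × 9.81 m/s² × 13881 m = 3.758×10^8 Pa = 3758 bar
Total = 354.2 + 235.4 + 1548 + 10096 + 3758 = 15992 bar

16000 bar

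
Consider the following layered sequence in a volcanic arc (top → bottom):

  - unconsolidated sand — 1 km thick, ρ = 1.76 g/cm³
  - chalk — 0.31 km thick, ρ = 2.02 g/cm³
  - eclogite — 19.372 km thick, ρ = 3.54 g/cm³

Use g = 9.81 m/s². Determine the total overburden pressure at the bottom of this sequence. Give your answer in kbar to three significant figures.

unconsolidated sand: 1760 kg/m³ × 9.81 m/s² × 1000 m = 1.727×10^7 Pa = 0.1727 kbar
chalk: 2020 kg/m³ × 9.81 m/s² × 310 m = 6.143×10^6 Pa = 0.06143 kbar
eclogite: 3540 kg/m³ × 9.81 m/s² × 19372 m = 6.727×10^8 Pa = 6.727 kbar
Total = 0.1727 + 0.06143 + 6.727 = 6.9615 kbar

6.96 kbar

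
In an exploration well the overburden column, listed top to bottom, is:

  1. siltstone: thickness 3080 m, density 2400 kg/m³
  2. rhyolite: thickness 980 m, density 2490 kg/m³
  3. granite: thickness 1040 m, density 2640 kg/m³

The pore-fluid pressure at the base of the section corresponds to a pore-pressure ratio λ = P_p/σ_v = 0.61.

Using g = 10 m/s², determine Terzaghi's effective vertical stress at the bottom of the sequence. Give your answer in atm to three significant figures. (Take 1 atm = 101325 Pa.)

Overburden (lithostatic) stress σ_v:
siltstone: 2400 kg/m³ × 10 m/s² × 3080 m = 7.392×10^7 Pa = 73.92 MPa
rhyolite: 2490 kg/m³ × 10 m/s² × 980 m = 2.440×10^7 Pa = 24.40 MPa
granite: 2640 kg/m³ × 10 m/s² × 1040 m = 2.746×10^7 Pa = 27.46 MPa
Total = 73.92 + 24.40 + 27.46 = 125.78 MPa
Pore pressure P_p = λ·σ_v = 0.61 × 125.8 MPa = 76.72 MPa
Effective stress σ' = σ_v − P_p = 125.8 − 76.72 = 49.053 MPa = 484.12 atm

484 atm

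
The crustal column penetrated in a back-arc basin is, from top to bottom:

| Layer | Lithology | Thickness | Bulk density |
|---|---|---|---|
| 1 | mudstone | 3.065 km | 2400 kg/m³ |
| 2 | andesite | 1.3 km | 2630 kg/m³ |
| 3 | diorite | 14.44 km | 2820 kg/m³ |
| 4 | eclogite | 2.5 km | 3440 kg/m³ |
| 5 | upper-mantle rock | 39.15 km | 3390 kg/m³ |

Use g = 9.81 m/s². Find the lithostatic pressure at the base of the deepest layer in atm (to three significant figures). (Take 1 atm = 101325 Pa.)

18700 atm

mudstone: 2400 kg/m³ × 9.81 m/s² × 3065 m = 7.216×10^7 Pa = 712.2 atm
andesite: 2630 kg/m³ × 9.81 m/s² × 1300 m = 3.354×10^7 Pa = 331.0 atm
diorite: 2820 kg/m³ × 9.81 m/s² × 14440 m = 3.995×10^8 Pa = 3942 atm
eclogite: 3440 kg/m³ × 9.81 m/s² × 2500 m = 8.437×10^7 Pa = 832.6 atm
upper-mantle rock: 3390 kg/m³ × 9.81 m/s² × 39150 m = 1.302×10^9 Pa = 12849 atm
Total = 712.2 + 331.0 + 3942 + 832.6 + 12849 = 18668 atm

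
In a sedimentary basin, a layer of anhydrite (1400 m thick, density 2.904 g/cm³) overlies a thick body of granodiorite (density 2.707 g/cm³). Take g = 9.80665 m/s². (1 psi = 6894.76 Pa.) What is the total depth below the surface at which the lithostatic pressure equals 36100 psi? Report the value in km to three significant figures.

9.27 km

Pressure at base of upper layers: 2904×9.80665×1400 = 3.987×10^7 Pa = 5783 psi
Remaining pressure to be supplied by granodiorite: 2.489×10^8 − 3.987×10^7 = 2.090×10^8 Pa
Additional depth in granodiorite = 2.090×10^8 Pa / (2707 kg/m³ × 9.80665 m/s²) = 7874.1 m
Total depth = 1400 m + 7874.1 m = 9274.1 m
= 9.2741 km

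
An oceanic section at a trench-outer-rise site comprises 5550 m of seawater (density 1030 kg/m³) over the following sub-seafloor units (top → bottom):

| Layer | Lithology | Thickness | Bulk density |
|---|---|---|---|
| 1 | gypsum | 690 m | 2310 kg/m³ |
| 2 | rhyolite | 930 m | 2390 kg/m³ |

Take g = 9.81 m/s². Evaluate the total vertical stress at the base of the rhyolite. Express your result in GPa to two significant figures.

seawater: 1030 kg/m³ × 9.81 m/s² × 5550 m = 5.608×10^7 Pa = 0.05608 GPa
gypsum: 2310 kg/m³ × 9.81 m/s² × 690 m = 1.564×10^7 Pa = 0.01564 GPa
rhyolite: 2390 kg/m³ × 9.81 m/s² × 930 m = 2.180×10^7 Pa = 0.02180 GPa
Total = 0.05608 + 0.01564 + 0.02180 = 0.093520 GPa

0.094 GPa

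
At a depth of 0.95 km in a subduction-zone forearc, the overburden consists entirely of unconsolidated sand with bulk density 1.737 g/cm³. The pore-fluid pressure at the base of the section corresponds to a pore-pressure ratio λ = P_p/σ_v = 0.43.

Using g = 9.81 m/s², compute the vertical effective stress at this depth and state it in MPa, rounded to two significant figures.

Overburden (lithostatic) stress σ_v:
unconsolidated sand: 1737 kg/m³ × 9.81 m/s² × 950 m = 1.619×10^7 Pa = 16.19 MPa
Pore pressure P_p = λ·σ_v = 0.43 × 16.19 MPa = 6.961 MPa
Effective stress σ' = σ_v − P_p = 16.19 − 6.961 = 9.2271 MPa

9.2 MPa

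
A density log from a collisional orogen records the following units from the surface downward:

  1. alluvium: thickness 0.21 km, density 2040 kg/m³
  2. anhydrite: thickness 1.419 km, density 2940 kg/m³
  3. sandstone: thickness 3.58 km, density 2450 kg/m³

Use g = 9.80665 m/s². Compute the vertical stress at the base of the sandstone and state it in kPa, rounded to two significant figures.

130000 kPa

alluvium: 2040 kg/m³ × 9.80665 m/s² × 210 m = 4.201×10^6 Pa = 4201 kPa
anhydrite: 2940 kg/m³ × 9.80665 m/s² × 1419 m = 4.091×10^7 Pa = 40912 kPa
sandstone: 2450 kg/m³ × 9.80665 m/s² × 3580 m = 8.601×10^7 Pa = 86014 kPa
Total = 4201 + 40912 + 86014 = 1.3113×10^5 kPa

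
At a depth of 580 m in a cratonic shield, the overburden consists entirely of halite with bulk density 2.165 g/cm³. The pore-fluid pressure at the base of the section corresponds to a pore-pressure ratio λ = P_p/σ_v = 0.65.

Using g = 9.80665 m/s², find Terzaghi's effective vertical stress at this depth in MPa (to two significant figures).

Overburden (lithostatic) stress σ_v:
halite: 2165 kg/m³ × 9.80665 m/s² × 580 m = 1.231×10^7 Pa = 12.31 MPa
Pore pressure P_p = λ·σ_v = 0.65 × 12.31 MPa = 8.004 MPa
Effective stress σ' = σ_v − P_p = 12.31 − 8.004 = 4.3100 MPa

4.3 MPa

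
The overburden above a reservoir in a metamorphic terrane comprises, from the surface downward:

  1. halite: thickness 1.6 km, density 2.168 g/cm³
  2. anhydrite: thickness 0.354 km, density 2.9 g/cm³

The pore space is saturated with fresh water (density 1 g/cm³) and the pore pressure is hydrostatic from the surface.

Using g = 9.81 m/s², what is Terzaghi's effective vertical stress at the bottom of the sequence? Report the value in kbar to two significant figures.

0.25 kbar

Overburden (lithostatic) stress σ_v:
halite: 2168 kg/m³ × 9.81 m/s² × 1600 m = 3.403×10^7 Pa = 34.03 MPa
anhydrite: 2900 kg/m³ × 9.81 m/s² × 354 m = 1.007×10^7 Pa = 10.07 MPa
Total = 34.03 + 10.07 = 44.100 MPa
Pore pressure P_p = 1000 kg/m³ × 9.81 m/s² × 1954 m = 1.917×10^7 Pa = 19.17 MPa
Effective stress σ' = σ_v − P_p = 44.10 − 19.17 = 24.931 MPa = 0.24931 kbar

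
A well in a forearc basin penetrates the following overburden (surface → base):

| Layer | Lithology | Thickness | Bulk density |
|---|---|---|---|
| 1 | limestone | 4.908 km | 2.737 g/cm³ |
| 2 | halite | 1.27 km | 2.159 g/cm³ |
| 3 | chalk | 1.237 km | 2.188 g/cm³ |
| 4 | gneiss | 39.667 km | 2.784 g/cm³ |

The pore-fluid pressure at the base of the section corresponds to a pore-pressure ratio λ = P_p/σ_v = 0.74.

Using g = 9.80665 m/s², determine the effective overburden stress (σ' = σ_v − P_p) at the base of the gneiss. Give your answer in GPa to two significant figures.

0.33 GPa

Overburden (lithostatic) stress σ_v:
limestone: 2737 kg/m³ × 9.80665 m/s² × 4908 m = 1.317×10^8 Pa = 131.7 MPa
halite: 2159 kg/m³ × 9.80665 m/s² × 1270 m = 2.689×10^7 Pa = 26.89 MPa
chalk: 2188 kg/m³ × 9.80665 m/s² × 1237 m = 2.654×10^7 Pa = 26.54 MPa
gneiss: 2784 kg/m³ × 9.80665 m/s² × 39667 m = 1.083×10^9 Pa = 1083 MPa
Total = 131.7 + 26.89 + 26.54 + 1083 = 1268.1 MPa
Pore pressure P_p = λ·σ_v = 0.74 × 1268 MPa = 938.4 MPa
Effective stress σ' = σ_v − P_p = 1268 − 938.4 = 329.72 MPa = 0.32972 GPa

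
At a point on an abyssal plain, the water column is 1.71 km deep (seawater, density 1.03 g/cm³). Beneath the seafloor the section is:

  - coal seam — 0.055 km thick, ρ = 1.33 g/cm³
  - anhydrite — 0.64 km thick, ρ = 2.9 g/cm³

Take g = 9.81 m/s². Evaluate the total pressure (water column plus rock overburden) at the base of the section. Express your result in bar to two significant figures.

360 bar

seawater: 1030 kg/m³ × 9.81 m/s² × 1710 m = 1.728×10^7 Pa = 172.8 bar
coal seam: 1330 kg/m³ × 9.81 m/s² × 55 m = 7.176×10^5 Pa = 7.176 bar
anhydrite: 2900 kg/m³ × 9.81 m/s² × 640 m = 1.821×10^7 Pa = 182.1 bar
Total = 172.8 + 7.176 + 182.1 = 362.03 bar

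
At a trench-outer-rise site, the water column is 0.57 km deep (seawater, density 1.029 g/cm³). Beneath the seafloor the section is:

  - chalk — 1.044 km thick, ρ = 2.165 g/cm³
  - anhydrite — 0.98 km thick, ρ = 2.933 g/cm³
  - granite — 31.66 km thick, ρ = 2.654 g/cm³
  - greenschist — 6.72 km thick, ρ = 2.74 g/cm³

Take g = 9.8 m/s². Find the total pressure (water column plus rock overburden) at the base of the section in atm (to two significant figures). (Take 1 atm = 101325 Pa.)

10000 atm

seawater: 1029 kg/m³ × 9.8 m/s² × 570 m = 5.748×10^6 Pa = 56.73 atm
chalk: 2165 kg/m³ × 9.8 m/s² × 1044 m = 2.215×10^7 Pa = 218.6 atm
anhydrite: 2933 kg/m³ × 9.8 m/s² × 980 m = 2.817×10^7 Pa = 278.0 atm
granite: 2654 kg/m³ × 9.8 m/s² × 31660 m = 8.235×10^8 Pa = 8127 atm
greenschist: 2740 kg/m³ × 9.8 m/s² × 6720 m = 1.804×10^8 Pa = 1781 atm
Total = 56.73 + 218.6 + 278.0 + 8127 + 1781 = 10461 atm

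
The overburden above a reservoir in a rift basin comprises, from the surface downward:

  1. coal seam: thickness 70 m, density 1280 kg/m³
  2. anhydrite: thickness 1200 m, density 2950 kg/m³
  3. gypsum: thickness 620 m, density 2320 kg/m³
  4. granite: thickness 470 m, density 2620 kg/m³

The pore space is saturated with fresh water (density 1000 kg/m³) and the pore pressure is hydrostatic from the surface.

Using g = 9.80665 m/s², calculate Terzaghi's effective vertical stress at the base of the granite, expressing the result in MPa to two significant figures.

39 MPa

Overburden (lithostatic) stress σ_v:
coal seam: 1280 kg/m³ × 9.80665 m/s² × 70 m = 8.787×10^5 Pa = 0.8787 MPa
anhydrite: 2950 kg/m³ × 9.80665 m/s² × 1200 m = 3.472×10^7 Pa = 34.72 MPa
gypsum: 2320 kg/m³ × 9.80665 m/s² × 620 m = 1.411×10^7 Pa = 14.11 MPa
granite: 2620 kg/m³ × 9.80665 m/s² × 470 m = 1.208×10^7 Pa = 12.08 MPa
Total = 0.8787 + 34.72 + 14.11 + 12.08 = 61.776 MPa
Pore pressure P_p = 1000 kg/m³ × 9.80665 m/s² × 2360 m = 2.314×10^7 Pa = 23.14 MPa
Effective stress σ' = σ_v − P_p = 61.78 − 23.14 = 38.632 MPa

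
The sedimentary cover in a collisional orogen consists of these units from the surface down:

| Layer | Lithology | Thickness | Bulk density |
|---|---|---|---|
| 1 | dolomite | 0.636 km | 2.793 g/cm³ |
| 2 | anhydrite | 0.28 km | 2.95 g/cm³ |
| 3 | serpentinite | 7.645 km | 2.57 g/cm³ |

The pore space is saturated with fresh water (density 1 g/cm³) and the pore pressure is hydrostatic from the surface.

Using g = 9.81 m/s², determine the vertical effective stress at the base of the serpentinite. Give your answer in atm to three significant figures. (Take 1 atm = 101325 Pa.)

Overburden (lithostatic) stress σ_v:
dolomite: 2793 kg/m³ × 9.81 m/s² × 636 m = 1.743×10^7 Pa = 17.43 MPa
anhydrite: 2950 kg/m³ × 9.81 m/s² × 280 m = 8.103×10^6 Pa = 8.103 MPa
serpentinite: 2570 kg/m³ × 9.81 m/s² × 7645 m = 1.927×10^8 Pa = 192.7 MPa
Total = 17.43 + 8.103 + 192.7 = 218.27 MPa
Pore pressure P_p = 1000 kg/m³ × 9.81 m/s² × 8561 m = 8.398×10^7 Pa = 83.98 MPa
Effective stress σ' = σ_v − P_p = 218.3 − 83.98 = 134.29 MPa = 1325.3 atm

1330 atm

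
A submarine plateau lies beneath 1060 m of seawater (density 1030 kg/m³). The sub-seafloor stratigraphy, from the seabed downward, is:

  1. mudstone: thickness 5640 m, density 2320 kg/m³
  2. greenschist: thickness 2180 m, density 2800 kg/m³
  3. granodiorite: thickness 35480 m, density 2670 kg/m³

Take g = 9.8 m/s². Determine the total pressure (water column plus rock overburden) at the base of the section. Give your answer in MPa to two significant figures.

1100 MPa

seawater: 1030 kg/m³ × 9.8 m/s² × 1060 m = 1.070×10^7 Pa = 10.70 MPa
mudstone: 2320 kg/m³ × 9.8 m/s² × 5640 m = 1.282×10^8 Pa = 128.2 MPa
greenschist: 2800 kg/m³ × 9.8 m/s² × 2180 m = 5.982×10^7 Pa = 59.82 MPa
granodiorite: 2670 kg/m³ × 9.8 m/s² × 35480 m = 9.284×10^8 Pa = 928.4 MPa
Total = 10.70 + 128.2 + 59.82 + 928.4 = 1127.1 MPa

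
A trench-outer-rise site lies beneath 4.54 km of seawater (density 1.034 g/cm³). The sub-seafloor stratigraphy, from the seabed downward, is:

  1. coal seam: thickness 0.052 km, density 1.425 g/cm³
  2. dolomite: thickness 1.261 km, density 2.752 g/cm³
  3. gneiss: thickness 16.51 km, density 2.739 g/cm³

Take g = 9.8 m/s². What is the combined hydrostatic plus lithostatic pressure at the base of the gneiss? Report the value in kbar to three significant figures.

seawater: 1034 kg/m³ × 9.8 m/s² × 4540 m = 4.600×10^7 Pa = 0.4600 kbar
coal seam: 1425 kg/m³ × 9.8 m/s² × 52 m = 7.262×10^5 Pa = 7.262×10^-3 kbar
dolomite: 2752 kg/m³ × 9.8 m/s² × 1261 m = 3.401×10^7 Pa = 0.3401 kbar
gneiss: 2739 kg/m³ × 9.8 m/s² × 16510 m = 4.432×10^8 Pa = 4.432 kbar
Total = 0.4600 + 7.262×10^-3 + 0.3401 + 4.432 = 5.2390 kbar

5.24 kbar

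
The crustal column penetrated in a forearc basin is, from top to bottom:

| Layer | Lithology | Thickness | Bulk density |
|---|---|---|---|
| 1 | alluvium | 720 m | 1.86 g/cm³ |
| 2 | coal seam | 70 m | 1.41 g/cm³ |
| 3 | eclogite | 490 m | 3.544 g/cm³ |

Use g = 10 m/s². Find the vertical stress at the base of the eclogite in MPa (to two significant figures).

32 MPa

alluvium: 1860 kg/m³ × 10 m/s² × 720 m = 1.339×10^7 Pa = 13.39 MPa
coal seam: 1410 kg/m³ × 10 m/s² × 70 m = 9.870×10^5 Pa = 0.9870 MPa
eclogite: 3544 kg/m³ × 10 m/s² × 490 m = 1.737×10^7 Pa = 17.37 MPa
Total = 13.39 + 0.9870 + 17.37 = 31.745 MPa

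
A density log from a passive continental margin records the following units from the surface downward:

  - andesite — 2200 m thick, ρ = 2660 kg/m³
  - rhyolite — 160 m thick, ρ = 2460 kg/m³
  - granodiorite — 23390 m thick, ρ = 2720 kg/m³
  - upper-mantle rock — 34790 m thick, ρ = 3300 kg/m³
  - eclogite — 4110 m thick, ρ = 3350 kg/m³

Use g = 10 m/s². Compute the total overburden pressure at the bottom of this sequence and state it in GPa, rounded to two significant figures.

andesite: 2660 kg/m³ × 10 m/s² × 2200 m = 5.852×10^7 Pa = 0.05852 GPa
rhyolite: 2460 kg/m³ × 10 m/s² × 160 m = 3.936×10^6 Pa = 3.936×10^-3 GPa
granodiorite: 2720 kg/m³ × 10 m/s² × 23390 m = 6.362×10^8 Pa = 0.6362 GPa
upper-mantle rock: 3300 kg/m³ × 10 m/s² × 34790 m = 1.148×10^9 Pa = 1.148 GPa
eclogite: 3350 kg/m³ × 10 m/s² × 4110 m = 1.377×10^8 Pa = 0.1377 GPa
Total = 0.05852 + 3.936×10^-3 + 0.6362 + 1.148 + 0.1377 = 1.9844 GPa

2.0 GPa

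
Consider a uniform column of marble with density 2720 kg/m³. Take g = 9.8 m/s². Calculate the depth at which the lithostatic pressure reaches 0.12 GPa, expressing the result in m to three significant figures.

h = P/(ρg) = 0.12 GPa / (2720 kg/m³ × 9.8 m/s²) = 1.200×10^8 Pa / 26656 Pa/m = 4501.8 m

4500 m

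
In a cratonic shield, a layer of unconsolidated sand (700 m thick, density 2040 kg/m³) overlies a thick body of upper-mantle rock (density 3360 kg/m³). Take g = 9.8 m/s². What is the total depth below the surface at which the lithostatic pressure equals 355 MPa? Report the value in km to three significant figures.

11.1 km

Pressure at base of upper layers: 2040×9.8×700 = 1.399×10^7 Pa = 13.99 MPa
Remaining pressure to be supplied by upper-mantle rock: 3.550×10^8 − 1.399×10^7 = 3.410×10^8 Pa
Additional depth in upper-mantle rock = 3.410×10^8 Pa / (3360 kg/m³ × 9.8 m/s²) = 10356 m
Total depth = 700 m + 10356 m = 11056 m
= 11.056 km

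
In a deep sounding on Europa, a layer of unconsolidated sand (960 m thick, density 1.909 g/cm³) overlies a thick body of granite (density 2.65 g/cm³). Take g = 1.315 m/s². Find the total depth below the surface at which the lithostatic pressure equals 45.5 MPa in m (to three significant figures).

13300 m

Pressure at base of upper layers: 1909×1.315×960 = 2.410×10^6 Pa = 2.410 MPa
Remaining pressure to be supplied by granite: 4.550×10^7 − 2.410×10^6 = 4.309×10^7 Pa
Additional depth in granite = 4.309×10^7 Pa / (2650 kg/m³ × 1.315 m/s²) = 12365 m
Total depth = 960 m + 12365 m = 13325 m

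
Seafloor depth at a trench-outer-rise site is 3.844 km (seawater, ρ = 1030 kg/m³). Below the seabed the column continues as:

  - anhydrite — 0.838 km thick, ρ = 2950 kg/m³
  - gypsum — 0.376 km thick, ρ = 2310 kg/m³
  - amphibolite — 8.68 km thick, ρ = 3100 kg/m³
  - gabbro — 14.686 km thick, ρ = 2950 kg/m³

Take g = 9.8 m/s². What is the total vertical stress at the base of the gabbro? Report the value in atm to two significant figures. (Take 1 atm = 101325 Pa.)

7500 atm

seawater: 1030 kg/m³ × 9.8 m/s² × 3844 m = 3.880×10^7 Pa = 382.9 atm
anhydrite: 2950 kg/m³ × 9.8 m/s² × 838 m = 2.423×10^7 Pa = 239.1 atm
gypsum: 2310 kg/m³ × 9.8 m/s² × 376 m = 8.512×10^6 Pa = 84.01 atm
amphibolite: 3100 kg/m³ × 9.8 m/s² × 8680 m = 2.637×10^8 Pa = 2603 atm
gabbro: 2950 kg/m³ × 9.8 m/s² × 14686 m = 4.246×10^8 Pa = 4190 atm
Total = 382.9 + 239.1 + 84.01 + 2603 + 4190 = 7498.7 atm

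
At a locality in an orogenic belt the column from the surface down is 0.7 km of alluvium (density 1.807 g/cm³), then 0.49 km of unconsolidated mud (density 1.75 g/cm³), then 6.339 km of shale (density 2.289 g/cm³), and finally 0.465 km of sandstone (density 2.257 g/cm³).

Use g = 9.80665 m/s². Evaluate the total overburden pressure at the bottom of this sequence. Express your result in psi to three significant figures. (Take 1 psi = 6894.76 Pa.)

25100 psi

alluvium: 1807 kg/m³ × 9.80665 m/s² × 700 m = 1.240×10^7 Pa = 1799 psi
unconsolidated mud: 1750 kg/m³ × 9.80665 m/s² × 490 m = 8.409×10^6 Pa = 1220 psi
shale: 2289 kg/m³ × 9.80665 m/s² × 6339 m = 1.423×10^8 Pa = 20638 psi
sandstone: 2257 kg/m³ × 9.80665 m/s² × 465 m = 1.029×10^7 Pa = 1493 psi
Total = 1799 + 1220 + 20638 + 1493 = 25150 psi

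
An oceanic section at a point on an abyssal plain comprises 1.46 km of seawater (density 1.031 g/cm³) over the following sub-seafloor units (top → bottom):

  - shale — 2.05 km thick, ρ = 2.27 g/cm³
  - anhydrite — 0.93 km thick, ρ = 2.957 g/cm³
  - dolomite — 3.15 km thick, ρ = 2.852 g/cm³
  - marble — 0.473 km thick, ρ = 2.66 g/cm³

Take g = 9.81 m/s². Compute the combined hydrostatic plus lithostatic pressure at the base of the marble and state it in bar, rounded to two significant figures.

1900 bar

seawater: 1031 kg/m³ × 9.81 m/s² × 1460 m = 1.477×10^7 Pa = 147.7 bar
shale: 2270 kg/m³ × 9.81 m/s² × 2050 m = 4.565×10^7 Pa = 456.5 bar
anhydrite: 2957 kg/m³ × 9.81 m/s² × 930 m = 2.698×10^7 Pa = 269.8 bar
dolomite: 2852 kg/m³ × 9.81 m/s² × 3150 m = 8.813×10^7 Pa = 881.3 bar
marble: 2660 kg/m³ × 9.81 m/s² × 473 m = 1.234×10^7 Pa = 123.4 bar
Total = 147.7 + 456.5 + 269.8 + 881.3 + 123.4 = 1878.7 bar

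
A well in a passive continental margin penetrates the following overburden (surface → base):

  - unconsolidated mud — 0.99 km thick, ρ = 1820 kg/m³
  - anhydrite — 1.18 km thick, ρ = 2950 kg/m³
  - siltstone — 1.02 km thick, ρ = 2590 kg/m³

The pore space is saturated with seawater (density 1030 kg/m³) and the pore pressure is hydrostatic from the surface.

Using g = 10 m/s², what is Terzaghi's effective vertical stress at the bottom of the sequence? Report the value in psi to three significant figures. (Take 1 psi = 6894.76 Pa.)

Overburden (lithostatic) stress σ_v:
unconsolidated mud: 1820 kg/m³ × 10 m/s² × 990 m = 1.802×10^7 Pa = 18.02 MPa
anhydrite: 2950 kg/m³ × 10 m/s² × 1180 m = 3.481×10^7 Pa = 34.81 MPa
siltstone: 2590 kg/m³ × 10 m/s² × 1020 m = 2.642×10^7 Pa = 26.42 MPa
Total = 18.02 + 34.81 + 26.42 = 79.246 MPa
Pore pressure P_p = 1030 kg/m³ × 10 m/s² × 3190 m = 3.286×10^7 Pa = 32.86 MPa
Effective stress σ' = σ_v − P_p = 79.25 − 32.86 = 46.389 MPa = 6728.2 psi

6730 psi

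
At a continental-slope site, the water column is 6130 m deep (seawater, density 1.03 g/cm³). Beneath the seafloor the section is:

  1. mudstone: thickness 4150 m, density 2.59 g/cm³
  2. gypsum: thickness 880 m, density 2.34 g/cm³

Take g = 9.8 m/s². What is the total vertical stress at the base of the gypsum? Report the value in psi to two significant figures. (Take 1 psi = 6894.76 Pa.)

seawater: 1030 kg/m³ × 9.8 m/s² × 6130 m = 6.188×10^7 Pa = 8974 psi
mudstone: 2590 kg/m³ × 9.8 m/s² × 4150 m = 1.053×10^8 Pa = 15278 psi
gypsum: 2340 kg/m³ × 9.8 m/s² × 880 m = 2.018×10^7 Pa = 2927 psi
Total = 8974 + 15278 + 2927 = 27179 psi

27000 psi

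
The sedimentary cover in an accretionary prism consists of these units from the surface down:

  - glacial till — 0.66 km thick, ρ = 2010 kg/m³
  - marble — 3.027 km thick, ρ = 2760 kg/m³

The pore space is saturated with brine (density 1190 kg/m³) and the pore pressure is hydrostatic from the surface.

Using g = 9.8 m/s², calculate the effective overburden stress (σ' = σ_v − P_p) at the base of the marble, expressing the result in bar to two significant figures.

520 bar

Overburden (lithostatic) stress σ_v:
glacial till: 2010 kg/m³ × 9.8 m/s² × 660 m = 1.300×10^7 Pa = 13.00 MPa
marble: 2760 kg/m³ × 9.8 m/s² × 3027 m = 8.187×10^7 Pa = 81.87 MPa
Total = 13.00 + 81.87 = 94.875 MPa
Pore pressure P_p = 1190 kg/m³ × 9.8 m/s² × 3687 m = 4.300×10^7 Pa = 43.00 MPa
Effective stress σ' = σ_v − P_p = 94.87 − 43.00 = 51.877 MPa = 518.77 bar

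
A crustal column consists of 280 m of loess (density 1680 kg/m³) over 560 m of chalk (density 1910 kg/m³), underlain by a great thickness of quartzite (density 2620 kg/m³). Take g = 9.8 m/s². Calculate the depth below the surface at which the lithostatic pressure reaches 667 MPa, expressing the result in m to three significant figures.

Pressure at base of upper layers: 1680×9.8×280 + 1910×9.8×560 = 1.509×10^7 Pa = 15.09 MPa
Remaining pressure to be supplied by quartzite: 6.670×10^8 − 1.509×10^7 = 6.519×10^8 Pa
Additional depth in quartzite = 6.519×10^8 Pa / (2620 kg/m³ × 9.8 m/s²) = 25390 m
Total depth = 840 m + 25390 m = 26230 m

26200 m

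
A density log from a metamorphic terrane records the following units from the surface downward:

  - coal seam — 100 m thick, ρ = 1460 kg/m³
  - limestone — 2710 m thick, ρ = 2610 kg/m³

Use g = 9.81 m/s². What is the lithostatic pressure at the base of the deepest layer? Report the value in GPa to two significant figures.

coal seam: 1460 kg/m³ × 9.81 m/s² × 100 m = 1.432×10^6 Pa = 1.432×10^-3 GPa
limestone: 2610 kg/m³ × 9.81 m/s² × 2710 m = 6.939×10^7 Pa = 0.06939 GPa
Total = 1.432×10^-3 + 0.06939 = 0.070819 GPa

0.071 GPa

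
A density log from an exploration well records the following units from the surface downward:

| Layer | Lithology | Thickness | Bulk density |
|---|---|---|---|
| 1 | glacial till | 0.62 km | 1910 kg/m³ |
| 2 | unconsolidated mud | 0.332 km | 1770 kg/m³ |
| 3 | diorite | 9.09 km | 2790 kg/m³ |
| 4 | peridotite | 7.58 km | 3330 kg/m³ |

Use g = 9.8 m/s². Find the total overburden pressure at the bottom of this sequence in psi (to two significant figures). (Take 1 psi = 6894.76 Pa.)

glacial till: 1910 kg/m³ × 9.8 m/s² × 620 m = 1.161×10^7 Pa = 1683 psi
unconsolidated mud: 1770 kg/m³ × 9.8 m/s² × 332 m = 5.759×10^6 Pa = 835.3 psi
diorite: 2790 kg/m³ × 9.8 m/s² × 9090 m = 2.485×10^8 Pa = 36048 psi
peridotite: 3330 kg/m³ × 9.8 m/s² × 7580 m = 2.474×10^8 Pa = 35877 psi
Total = 1683 + 835.3 + 36048 + 35877 = 74443 psi

74000 psi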